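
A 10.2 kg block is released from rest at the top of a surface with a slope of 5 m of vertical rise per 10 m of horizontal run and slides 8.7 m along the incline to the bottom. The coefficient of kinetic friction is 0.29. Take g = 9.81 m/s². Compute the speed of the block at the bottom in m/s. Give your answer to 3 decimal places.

5.662 m/s

The weight component along the incline is mg sin 26.57° = 44.749 N and the normal force is N = mg cos 26.57° = 89.498 N.
Friction up the slope is f = μN = 0.29 × 89.498 = 25.954 N, so the net downslope force is 44.749 − 25.954 = 18.795 N and a = 18.795 / 10.2 = 1.8426 m/s².
Starting from rest over a distance of 8.7 m, v² = 2aL = 2 × 1.8426 × 8.7 = 32.0612, so v = 5.6623 m/s.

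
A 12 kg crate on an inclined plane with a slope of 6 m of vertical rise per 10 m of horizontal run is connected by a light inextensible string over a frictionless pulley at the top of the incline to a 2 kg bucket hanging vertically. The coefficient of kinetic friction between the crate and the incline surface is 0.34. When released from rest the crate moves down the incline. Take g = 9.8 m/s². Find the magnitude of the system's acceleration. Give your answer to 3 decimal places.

0.473 m/s²

For the crate on the incline: the weight component along the slope is m₁g sin 30.96° = 12 × 9.8 × 0.5145 = 60.505 N and the normal force is N = m₁g cos 30.96° = 100.841 N.
Kinetic friction opposes the crate's motion down the incline: f = μN = 0.34 × 100.841 = 34.286 N acting up the slope.
Newton's second law for the crate (down-slope positive): 60.505 − 34.286 − T = 12 a. For the hanging bucket (upward positive): T − 2 × 9.8 = 2 a.
Adding the two equations eliminates T: 6.619 = 14 a, so a = 0.4728 m/s².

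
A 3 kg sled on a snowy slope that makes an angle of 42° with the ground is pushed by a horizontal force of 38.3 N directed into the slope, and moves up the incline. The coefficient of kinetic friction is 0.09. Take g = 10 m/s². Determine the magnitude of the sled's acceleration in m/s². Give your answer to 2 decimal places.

1.36 m/s²

The horizontal push has components F cos 42° = 38.3 × 0.7431 = 28.461 N up the incline and F sin 42° = 38.3 × 0.6691 = 25.627 N pressing into the surface.
The normal force is therefore N = mg cos 42° + F sin 42° = 22.293 + 25.627 = 47.920 N, and kinetic friction down the slope is μN = 0.09 × 47.920 = 4.313 N.
Along the incline: F cos 42° − mg sin 42° − μN = ma, so 28.461 − 20.073 − 4.313 = 3 a, giving a = 1.3583 m/s².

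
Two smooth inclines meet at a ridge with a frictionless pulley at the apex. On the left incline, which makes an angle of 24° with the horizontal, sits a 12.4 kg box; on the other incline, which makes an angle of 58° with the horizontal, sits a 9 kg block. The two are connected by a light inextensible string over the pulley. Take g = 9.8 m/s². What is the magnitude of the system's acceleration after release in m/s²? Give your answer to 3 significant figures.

1.19 m/s²

Resolve each weight along its own incline: the 12.4 kg mass has component 12.4 × 9.8 × sin 24° = 49.427 N down its slope, and the 9 kg mass has 9 × 9.8 × sin 58° = 74.798 N down its slope.
The 9 kg side's 74.798 N exceeds the other side's 49.427 N, so that mass slides down and the 12.4 kg mass slides up. Taking that direction as positive, Newton's second law for the whole system gives 74.798 − 49.427 = (12.4 + 9) a, so a = 25.371 / 21.4 = 1.1856 m/s².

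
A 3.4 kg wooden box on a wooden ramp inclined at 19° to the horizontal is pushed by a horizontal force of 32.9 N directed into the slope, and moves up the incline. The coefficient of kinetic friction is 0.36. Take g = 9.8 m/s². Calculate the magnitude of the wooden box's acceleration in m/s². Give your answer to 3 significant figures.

1.49 m/s²

The horizontal push has components F cos 19° = 32.9 × 0.9455 = 31.107 N up the incline and F sin 19° = 32.9 × 0.3256 = 10.712 N pressing into the surface.
The normal force is therefore N = mg cos 19° + F sin 19° = 31.504 + 10.712 = 42.216 N, and kinetic friction down the slope is μN = 0.36 × 42.216 = 15.198 N.
Along the incline: F cos 19° − mg sin 19° − μN = ma, so 31.107 − 10.849 − 15.198 = 3.4 a, giving a = 1.4882 m/s².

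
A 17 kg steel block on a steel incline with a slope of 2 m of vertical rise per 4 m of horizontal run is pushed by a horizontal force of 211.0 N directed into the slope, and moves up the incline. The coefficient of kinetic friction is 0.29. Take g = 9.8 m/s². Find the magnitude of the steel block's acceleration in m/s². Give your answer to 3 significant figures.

2.57 m/s²

The horizontal push has components F cos 26.57° = 211.0 × 0.8944 = 188.718 N up the incline and F sin 26.57° = 211.0 × 0.4472 = 94.359 N pressing into the surface.
The normal force is therefore N = mg cos 26.57° + F sin 26.57° = 149.007 + 94.359 = 243.366 N, and kinetic friction down the slope is μN = 0.29 × 243.366 = 70.576 N.
Along the incline: F cos 26.57° − mg sin 26.57° − μN = ma, so 188.718 − 74.504 − 70.576 = 17 a, giving a = 2.5669 m/s².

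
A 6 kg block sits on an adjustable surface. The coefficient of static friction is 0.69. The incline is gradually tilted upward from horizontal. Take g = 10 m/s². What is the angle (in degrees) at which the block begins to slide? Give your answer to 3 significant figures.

At the threshold of sliding, static friction is at its maximum μ_s N and exactly balances the weight component along the incline: mg sin θ = μ_s mg cos θ.
Hence tan θ = μ_s = 0.69, so θ = arctan(0.69) = 34.6057°.

34.6°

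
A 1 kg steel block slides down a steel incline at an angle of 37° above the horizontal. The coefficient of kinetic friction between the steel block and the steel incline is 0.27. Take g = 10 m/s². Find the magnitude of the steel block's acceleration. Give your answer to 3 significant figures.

Resolving the weight along the incline: the component pulling the steel block down the slope is mg sin 37° = 1 × 10 × 0.6018 = 6.018 N, and the normal force is N = mg cos 37° = 1 × 10 × 0.7986 = 7.986 N.
Kinetic friction acts up the slope with magnitude f = μN = 0.27 × 7.986 = 2.156 N.
Net force along the incline is 6.018 − 2.156 = 3.862 N, so a = 3.862 / 1 = 3.8620 m/s².

3.86 m/s²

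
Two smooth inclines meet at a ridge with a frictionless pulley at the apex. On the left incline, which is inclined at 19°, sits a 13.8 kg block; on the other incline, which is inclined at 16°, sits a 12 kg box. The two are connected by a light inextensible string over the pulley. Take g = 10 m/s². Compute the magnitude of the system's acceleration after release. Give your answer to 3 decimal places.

Resolve each weight along its own incline: the 13.8 kg mass has component 13.8 × 10 × sin 19° = 44.928 N down its slope, and the 12 kg mass has 12 × 10 × sin 16° = 33.076 N down its slope.
The 13.8 kg side's 44.928 N exceeds the other side's 33.076 N, so that mass slides down and the 12 kg mass slides up. Taking that direction as positive, Newton's second law for the whole system gives 44.928 − 33.076 = (13.8 + 12) a, so a = 11.852 / 25.8 = 0.4594 m/s².

0.459 m/s²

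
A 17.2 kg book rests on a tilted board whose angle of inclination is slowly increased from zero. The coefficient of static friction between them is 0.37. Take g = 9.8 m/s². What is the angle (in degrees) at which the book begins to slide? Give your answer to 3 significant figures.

At the threshold of sliding, static friction is at its maximum μ_s N and exactly balances the weight component along the incline: mg sin θ = μ_s mg cos θ.
Hence tan θ = μ_s = 0.37, so θ = arctan(0.37) = 20.3045°.

20.3°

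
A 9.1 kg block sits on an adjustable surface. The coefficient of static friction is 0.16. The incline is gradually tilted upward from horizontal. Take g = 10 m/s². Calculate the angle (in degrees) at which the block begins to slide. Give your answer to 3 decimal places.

At the threshold of sliding, static friction is at its maximum μ_s N and exactly balances the weight component along the incline: mg sin θ = μ_s mg cos θ.
Hence tan θ = μ_s = 0.16, so θ = arctan(0.16) = 9.0903°.

9.090°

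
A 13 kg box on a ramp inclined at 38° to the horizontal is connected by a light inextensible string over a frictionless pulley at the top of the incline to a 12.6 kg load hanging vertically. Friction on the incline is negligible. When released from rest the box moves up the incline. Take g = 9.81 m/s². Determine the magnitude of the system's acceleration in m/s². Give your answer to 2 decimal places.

1.76 m/s²

For the box on the incline: the weight component along the slope is m₁g sin 38° = 13 × 9.81 × 0.6157 = 78.520 N and the normal force is N = m₁g cos 38° = 100.495 N.
Newton's second law for the box (up-slope positive): T − 78.520 = 13 a. For the hanging load (downward positive): 12.6 × 9.81 − T = 12.6 a.
Adding the two equations eliminates T: 45.086 = 25.6 a, so a = 1.7612 m/s².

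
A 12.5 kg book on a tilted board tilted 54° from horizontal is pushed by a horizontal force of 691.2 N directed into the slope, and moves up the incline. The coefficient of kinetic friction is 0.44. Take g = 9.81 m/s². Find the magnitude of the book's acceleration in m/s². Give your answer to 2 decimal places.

The horizontal push has components F cos 54° = 691.2 × 0.5878 = 406.287 N up the incline and F sin 54° = 691.2 × 0.8090 = 559.181 N pressing into the surface.
The normal force is therefore N = mg cos 54° + F sin 54° = 72.079 + 559.181 = 631.260 N, and kinetic friction down the slope is μN = 0.44 × 631.260 = 277.754 N.
Along the incline: F cos 54° − mg sin 54° − μN = ma, so 406.287 − 99.204 − 277.754 = 12.5 a, giving a = 2.3463 m/s².

2.35 m/s²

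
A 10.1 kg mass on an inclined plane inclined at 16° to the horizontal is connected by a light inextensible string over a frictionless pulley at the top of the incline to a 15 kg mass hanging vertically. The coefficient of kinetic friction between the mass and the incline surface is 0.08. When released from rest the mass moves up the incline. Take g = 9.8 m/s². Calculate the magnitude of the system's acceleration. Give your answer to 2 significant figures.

For the mass on the incline: the weight component along the slope is m₁g sin 16° = 10.1 × 9.8 × 0.2756 = 27.279 N and the normal force is N = m₁g cos 16° = 95.146 N.
Kinetic friction opposes the mass's motion up the incline: f = μN = 0.08 × 95.146 = 7.612 N acting down the slope.
Newton's second law for the mass (up-slope positive): T − 27.279 − 7.612 = 10.1 a. For the hanging mass (downward positive): 15 × 9.8 − T = 15 a.
Adding the two equations eliminates T: 112.109 = 25.1 a, so a = 4.4665 m/s².

4.5 m/s²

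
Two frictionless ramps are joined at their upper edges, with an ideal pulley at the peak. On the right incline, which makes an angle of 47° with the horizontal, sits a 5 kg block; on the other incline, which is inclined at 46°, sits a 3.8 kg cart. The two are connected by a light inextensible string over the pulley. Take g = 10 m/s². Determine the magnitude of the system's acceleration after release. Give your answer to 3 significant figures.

1.05 m/s²

Resolve each weight along its own incline: the 5 kg mass has component 5 × 10 × sin 47° = 36.568 N down its slope, and the 3.8 kg mass has 3.8 × 10 × sin 46° = 27.335 N down its slope.
The 5 kg side's 36.568 N exceeds the other side's 27.335 N, so that mass slides down and the 3.8 kg mass slides up. Taking that direction as positive, Newton's second law for the whole system gives 36.568 − 27.335 = (5 + 3.8) a, so a = 9.233 / 8.8 = 1.0492 m/s².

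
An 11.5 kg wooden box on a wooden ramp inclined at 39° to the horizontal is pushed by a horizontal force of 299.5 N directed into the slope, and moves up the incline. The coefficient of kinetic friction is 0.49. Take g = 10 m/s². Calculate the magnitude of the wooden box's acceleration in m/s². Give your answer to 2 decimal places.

The horizontal push has components F cos 39° = 299.5 × 0.7771 = 232.741 N up the incline and F sin 39° = 299.5 × 0.6293 = 188.475 N pressing into the surface.
The normal force is therefore N = mg cos 39° + F sin 39° = 89.367 + 188.475 = 277.842 N, and kinetic friction down the slope is μN = 0.49 × 277.842 = 136.143 N.
Along the incline: F cos 39° − mg sin 39° − μN = ma, so 232.741 − 72.370 − 136.143 = 11.5 a, giving a = 2.1068 m/s².

2.11 m/s²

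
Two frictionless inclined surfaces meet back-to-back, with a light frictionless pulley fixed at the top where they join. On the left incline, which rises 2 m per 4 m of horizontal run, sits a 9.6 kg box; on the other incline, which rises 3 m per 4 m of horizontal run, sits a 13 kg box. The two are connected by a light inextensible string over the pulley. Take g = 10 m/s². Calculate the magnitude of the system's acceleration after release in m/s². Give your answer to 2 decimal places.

1.55 m/s²

Resolve each weight along its own incline: the 9.6 kg mass has component 9.6 × 10 × sin 26.57° = 42.933 N down its slope, and the 13 kg mass has 13 × 10 × sin 36.87° = 78.000 N down its slope.
The 13 kg side's 78.000 N exceeds the other side's 42.933 N, so that mass slides down and the 9.6 kg mass slides up. Taking that direction as positive, Newton's second law for the whole system gives 78.000 − 42.933 = (9.6 + 13) a, so a = 35.067 / 22.6 = 1.5516 m/s².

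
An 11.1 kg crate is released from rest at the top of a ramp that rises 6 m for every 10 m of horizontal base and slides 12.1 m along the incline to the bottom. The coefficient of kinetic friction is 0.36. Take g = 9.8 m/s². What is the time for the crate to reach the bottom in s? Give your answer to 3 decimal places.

3.464 s

The weight component along the incline is mg sin 30.96° = 55.967 N and the normal force is N = mg cos 30.96° = 93.278 N.
Friction up the slope is f = μN = 0.36 × 93.278 = 33.580 N, so the net downslope force is 55.967 − 33.580 = 22.387 N and a = 22.387 / 11.1 = 2.0168 m/s².
Starting from rest, L = ½at², so t = √(2L/a) = √(2 × 12.1 / 2.0168) = 3.4640 s.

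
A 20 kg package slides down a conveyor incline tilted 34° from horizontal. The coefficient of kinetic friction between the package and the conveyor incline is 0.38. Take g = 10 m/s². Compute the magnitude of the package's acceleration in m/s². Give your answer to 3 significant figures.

Resolving the weight along the incline: the component pulling the package down the slope is mg sin 34° = 20 × 10 × 0.5592 = 111.840 N, and the normal force is N = mg cos 34° = 20 × 10 × 0.8290 = 165.800 N.
Kinetic friction acts up the slope with magnitude f = μN = 0.38 × 165.800 = 63.004 N.
Net force along the incline is 111.840 − 63.004 = 48.836 N, so a = 48.836 / 20 = 2.4418 m/s².

2.44 m/s²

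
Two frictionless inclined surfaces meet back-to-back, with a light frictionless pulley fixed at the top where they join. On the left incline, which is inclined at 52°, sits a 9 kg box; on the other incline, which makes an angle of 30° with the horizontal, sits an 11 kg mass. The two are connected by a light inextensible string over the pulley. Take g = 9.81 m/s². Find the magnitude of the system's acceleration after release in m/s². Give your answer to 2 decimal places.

0.78 m/s²

Resolve each weight along its own incline: the 9 kg mass has component 9 × 9.81 × sin 52° = 69.573 N down its slope, and the 11 kg mass has 11 × 9.81 × sin 30° = 53.955 N down its slope.
The 9 kg side's 69.573 N exceeds the other side's 53.955 N, so that mass slides down and the 11 kg mass slides up. Taking that direction as positive, Newton's second law for the whole system gives 69.573 − 53.955 = (9 + 11) a, so a = 15.618 / 20 = 0.7809 m/s².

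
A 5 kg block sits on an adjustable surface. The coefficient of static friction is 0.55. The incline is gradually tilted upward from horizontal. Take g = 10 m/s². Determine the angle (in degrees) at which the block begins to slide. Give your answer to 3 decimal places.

28.811°

At the threshold of sliding, static friction is at its maximum μ_s N and exactly balances the weight component along the incline: mg sin θ = μ_s mg cos θ.
Hence tan θ = μ_s = 0.55, so θ = arctan(0.55) = 28.8108°.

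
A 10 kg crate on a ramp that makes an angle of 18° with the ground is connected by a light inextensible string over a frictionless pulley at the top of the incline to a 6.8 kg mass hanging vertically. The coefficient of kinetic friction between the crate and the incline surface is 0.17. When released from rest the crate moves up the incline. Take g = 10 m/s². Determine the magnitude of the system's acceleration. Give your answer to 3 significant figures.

For the crate on the incline: the weight component along the slope is m₁g sin 18° = 10 × 10 × 0.3090 = 30.900 N and the normal force is N = m₁g cos 18° = 95.106 N.
Kinetic friction opposes the crate's motion up the incline: f = μN = 0.17 × 95.106 = 16.168 N acting down the slope.
Newton's second law for the crate (up-slope positive): T − 30.900 − 16.168 = 10 a. For the hanging mass (downward positive): 6.8 × 10 − T = 6.8 a.
Adding the two equations eliminates T: 20.932 = 16.8 a, so a = 1.2460 m/s².

1.25 m/s²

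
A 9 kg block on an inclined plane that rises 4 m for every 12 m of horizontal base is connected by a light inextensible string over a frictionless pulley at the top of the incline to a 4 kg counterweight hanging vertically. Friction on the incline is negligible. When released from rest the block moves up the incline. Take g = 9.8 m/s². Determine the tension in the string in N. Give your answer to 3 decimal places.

35.720 N

For the block on the incline: the weight component along the slope is m₁g sin 18.43° = 9 × 9.8 × 0.3162 = 27.889 N and the normal force is N = m₁g cos 18.43° = 83.674 N.
Newton's second law for the block (up-slope positive): T − 27.889 = 9 a. For the hanging counterweight (downward positive): 4 × 9.8 − T = 4 a.
Adding the two equations eliminates T: 11.311 = 13 a, so a = 0.8701 m/s².
Then from the hanging counterweight's equation, T = 4 × (9.8 − 0.8701) = 35.720 N.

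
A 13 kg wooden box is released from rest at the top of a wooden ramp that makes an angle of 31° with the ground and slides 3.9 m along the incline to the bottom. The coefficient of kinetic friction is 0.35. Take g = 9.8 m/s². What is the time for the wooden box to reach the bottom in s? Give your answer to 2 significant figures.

1.9 s

The weight component along the incline is mg sin 31° = 65.616 N and the normal force is N = mg cos 31° = 109.203 N.
Friction up the slope is f = μN = 0.35 × 109.203 = 38.221 N, so the net downslope force is 65.616 − 38.221 = 27.395 N and a = 27.395 / 13 = 2.1073 m/s².
Starting from rest, L = ½at², so t = √(2L/a) = √(2 × 3.9 / 2.1073) = 1.9239 s.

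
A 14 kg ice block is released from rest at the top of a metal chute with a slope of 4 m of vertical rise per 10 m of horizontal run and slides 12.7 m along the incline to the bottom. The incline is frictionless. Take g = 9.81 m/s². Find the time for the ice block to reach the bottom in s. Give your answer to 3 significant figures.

The weight component along the incline is mg sin 21.80° = 51.007 N and the normal force is N = mg cos 21.80° = 127.517 N.
With no friction, a = g sin 21.80° = 3.6433 m/s².
Starting from rest, L = ½at², so t = √(2L/a) = √(2 × 12.7 / 3.6433) = 2.6404 s.

2.64 s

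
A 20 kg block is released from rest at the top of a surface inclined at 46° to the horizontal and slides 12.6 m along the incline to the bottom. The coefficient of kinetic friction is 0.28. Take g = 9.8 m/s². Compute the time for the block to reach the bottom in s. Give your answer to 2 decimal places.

The weight component along the incline is mg sin 46° = 140.991 N and the normal force is N = mg cos 46° = 136.153 N.
Friction up the slope is f = μN = 0.28 × 136.153 = 38.123 N, so the net downslope force is 140.991 − 38.123 = 102.868 N and a = 102.868 / 20 = 5.1434 m/s².
Starting from rest, L = ½at², so t = √(2L/a) = √(2 × 12.6 / 5.1434) = 2.2135 s.

2.21 s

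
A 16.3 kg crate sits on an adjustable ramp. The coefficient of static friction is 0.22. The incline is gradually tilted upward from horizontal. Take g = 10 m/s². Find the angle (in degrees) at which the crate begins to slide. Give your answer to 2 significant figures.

At the threshold of sliding, static friction is at its maximum μ_s N and exactly balances the weight component along the incline: mg sin θ = μ_s mg cos θ.
Hence tan θ = μ_s = 0.22, so θ = arctan(0.22) = 12.4074°.

12°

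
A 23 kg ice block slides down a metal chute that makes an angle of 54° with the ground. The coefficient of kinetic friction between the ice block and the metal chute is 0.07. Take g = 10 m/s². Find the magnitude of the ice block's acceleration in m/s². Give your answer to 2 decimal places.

Resolving the weight along the incline: the component pulling the ice block down the slope is mg sin 54° = 23 × 10 × 0.8090 = 186.070 N, and the normal force is N = mg cos 54° = 23 × 10 × 0.5878 = 135.194 N.
Kinetic friction acts up the slope with magnitude f = μN = 0.07 × 135.194 = 9.464 N.
Net force along the incline is 186.070 − 9.464 = 176.606 N, so a = 176.606 / 23 = 7.6785 m/s².

7.68 m/s²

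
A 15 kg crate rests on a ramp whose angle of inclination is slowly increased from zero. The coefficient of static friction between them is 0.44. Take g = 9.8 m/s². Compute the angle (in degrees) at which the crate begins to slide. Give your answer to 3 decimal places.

At the threshold of sliding, static friction is at its maximum μ_s N and exactly balances the weight component along the incline: mg sin θ = μ_s mg cos θ.
Hence tan θ = μ_s = 0.44, so θ = arctan(0.44) = 23.7495°.

23.749°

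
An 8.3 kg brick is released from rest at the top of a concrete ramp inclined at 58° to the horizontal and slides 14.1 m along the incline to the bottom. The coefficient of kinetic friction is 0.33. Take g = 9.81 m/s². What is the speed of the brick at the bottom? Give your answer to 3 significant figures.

13.6 m/s

The weight component along the incline is mg sin 58° = 69.051 N and the normal force is N = mg cos 58° = 43.148 N.
Friction up the slope is f = μN = 0.33 × 43.148 = 14.239 N, so the net downslope force is 69.051 − 14.239 = 54.812 N and a = 54.812 / 8.3 = 6.6039 m/s².
Starting from rest over a distance of 14.1 m, v² = 2aL = 2 × 6.6039 × 14.1 = 186.2300, so v = 13.6466 m/s.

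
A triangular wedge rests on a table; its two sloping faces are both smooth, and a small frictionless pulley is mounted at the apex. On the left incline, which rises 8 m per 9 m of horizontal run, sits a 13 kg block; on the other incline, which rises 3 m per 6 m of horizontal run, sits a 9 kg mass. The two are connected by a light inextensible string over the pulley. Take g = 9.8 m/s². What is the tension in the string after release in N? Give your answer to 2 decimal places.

57.93 N

Resolve each weight along its own incline: the 13 kg mass has component 13 × 9.8 × sin 41.63° = 84.640 N down its slope, and the 9 kg mass has 9 × 9.8 × sin 26.57° = 39.444 N down its slope.
The 13 kg side's 84.640 N exceeds the other side's 39.444 N, so that mass slides down and the 9 kg mass slides up. Taking that direction as positive, Newton's second law for the whole system gives 84.640 − 39.444 = (13 + 9) a, so a = 45.196 / 22 = 2.0544 m/s².
For the 9 kg mass (up-slope positive): T − 39.444 = 9 × 2.0544, so T = 57.934 N.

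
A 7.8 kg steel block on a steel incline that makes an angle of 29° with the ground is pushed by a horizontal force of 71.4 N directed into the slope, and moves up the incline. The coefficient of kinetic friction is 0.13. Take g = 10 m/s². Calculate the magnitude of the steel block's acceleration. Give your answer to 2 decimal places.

1.44 m/s²

The horizontal push has components F cos 29° = 71.4 × 0.8746 = 62.446 N up the incline and F sin 29° = 71.4 × 0.4848 = 34.615 N pressing into the surface.
The normal force is therefore N = mg cos 29° + F sin 29° = 68.219 + 34.615 = 102.834 N, and kinetic friction down the slope is μN = 0.13 × 102.834 = 13.368 N.
Along the incline: F cos 29° − mg sin 29° − μN = ma, so 62.446 − 37.814 − 13.368 = 7.8 a, giving a = 1.4441 m/s².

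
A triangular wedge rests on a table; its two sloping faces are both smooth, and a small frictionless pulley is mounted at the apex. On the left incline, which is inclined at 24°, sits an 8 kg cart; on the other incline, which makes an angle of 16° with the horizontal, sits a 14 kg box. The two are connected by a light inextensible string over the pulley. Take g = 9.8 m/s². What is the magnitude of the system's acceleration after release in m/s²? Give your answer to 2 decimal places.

0.27 m/s²

Resolve each weight along its own incline: the 8 kg mass has component 8 × 9.8 × sin 24° = 31.888 N down its slope, and the 14 kg mass has 14 × 9.8 × sin 16° = 37.817 N down its slope.
The 14 kg side's 37.817 N exceeds the other side's 31.888 N, so that mass slides down and the 8 kg mass slides up. Taking that direction as positive, Newton's second law for the whole system gives 37.817 − 31.888 = (8 + 14) a, so a = 5.929 / 22 = 0.2695 m/s².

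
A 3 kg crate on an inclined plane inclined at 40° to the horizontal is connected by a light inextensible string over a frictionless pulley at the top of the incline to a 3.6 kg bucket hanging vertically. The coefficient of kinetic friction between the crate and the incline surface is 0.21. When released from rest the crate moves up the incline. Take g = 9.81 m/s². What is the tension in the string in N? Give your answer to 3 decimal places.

28.954 N

For the crate on the incline: the weight component along the slope is m₁g sin 40° = 3 × 9.81 × 0.6428 = 18.918 N and the normal force is N = m₁g cos 40° = 22.545 N.
Kinetic friction opposes the crate's motion up the incline: f = μN = 0.21 × 22.545 = 4.734 N acting down the slope.
Newton's second law for the crate (up-slope positive): T − 18.918 − 4.734 = 3 a. For the hanging bucket (downward positive): 3.6 × 9.81 − T = 3.6 a.
Adding the two equations eliminates T: 11.664 = 6.6 a, so a = 1.7673 m/s².
Then from the hanging bucket's equation, T = 3.6 × (9.81 − 1.7673) = 28.954 N.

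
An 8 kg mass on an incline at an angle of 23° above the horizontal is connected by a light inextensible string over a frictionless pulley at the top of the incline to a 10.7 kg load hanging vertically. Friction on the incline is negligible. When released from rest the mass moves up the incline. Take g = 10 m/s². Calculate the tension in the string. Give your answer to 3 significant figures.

For the mass on the incline: the weight component along the slope is m₁g sin 23° = 8 × 10 × 0.3907 = 31.256 N and the normal force is N = m₁g cos 23° = 73.640 N.
Newton's second law for the mass (up-slope positive): T − 31.256 = 8 a. For the hanging load (downward positive): 10.7 × 10 − T = 10.7 a.
Adding the two equations eliminates T: 75.744 = 18.7 a, so a = 4.0505 m/s².
Then from the hanging load's equation, T = 10.7 × (10 − 4.0505) = 63.660 N.

63.7 N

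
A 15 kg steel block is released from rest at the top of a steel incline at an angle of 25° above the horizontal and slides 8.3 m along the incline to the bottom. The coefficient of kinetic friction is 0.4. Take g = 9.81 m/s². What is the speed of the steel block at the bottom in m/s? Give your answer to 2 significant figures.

The weight component along the incline is mg sin 25° = 62.188 N and the normal force is N = mg cos 25° = 133.363 N.
Friction up the slope is f = μN = 0.4 × 133.363 = 53.345 N, so the net downslope force is 62.188 − 53.345 = 8.843 N and a = 8.843 / 15 = 0.5895 m/s².
Starting from rest over a distance of 8.3 m, v² = 2aL = 2 × 0.5895 × 8.3 = 9.7857, so v = 3.1282 m/s.

3.1 m/s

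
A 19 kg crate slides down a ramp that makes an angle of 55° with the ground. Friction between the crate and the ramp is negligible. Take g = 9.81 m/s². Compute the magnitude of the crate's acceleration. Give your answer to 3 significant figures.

8.04 m/s²

Resolving the weight along the incline: the component pulling the crate down the slope is mg sin 55° = 19 × 9.81 × 0.8192 = 152.691 N, and the normal force is N = mg cos 55° = 19 × 9.81 × 0.5736 = 106.913 N.
With no friction the net force along the incline is 152.691 N, so a = g sin 55° = 152.691 / 19 = 8.0364 m/s².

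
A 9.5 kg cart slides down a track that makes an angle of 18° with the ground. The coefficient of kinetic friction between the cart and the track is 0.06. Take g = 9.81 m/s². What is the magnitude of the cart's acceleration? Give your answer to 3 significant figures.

Resolving the weight along the incline: the component pulling the cart down the slope is mg sin 18° = 9.5 × 9.81 × 0.3090 = 28.797 N, and the normal force is N = mg cos 18° = 9.5 × 9.81 × 0.9511 = 88.638 N.
Kinetic friction acts up the slope with magnitude f = μN = 0.06 × 88.638 = 5.318 N.
Net force along the incline is 28.797 − 5.318 = 23.479 N, so a = 23.479 / 9.5 = 2.4715 m/s².

2.47 m/s²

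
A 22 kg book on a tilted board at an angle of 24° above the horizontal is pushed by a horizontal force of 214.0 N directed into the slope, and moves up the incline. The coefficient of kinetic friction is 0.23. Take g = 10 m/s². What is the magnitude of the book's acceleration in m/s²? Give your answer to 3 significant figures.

1.81 m/s²

The horizontal push has components F cos 24° = 214.0 × 0.9135 = 195.489 N up the incline and F sin 24° = 214.0 × 0.4067 = 87.034 N pressing into the surface.
The normal force is therefore N = mg cos 24° + F sin 24° = 200.970 + 87.034 = 288.004 N, and kinetic friction down the slope is μN = 0.23 × 288.004 = 66.241 N.
Along the incline: F cos 24° − mg sin 24° − μN = ma, so 195.489 − 89.474 − 66.241 = 22 a, giving a = 1.8079 m/s².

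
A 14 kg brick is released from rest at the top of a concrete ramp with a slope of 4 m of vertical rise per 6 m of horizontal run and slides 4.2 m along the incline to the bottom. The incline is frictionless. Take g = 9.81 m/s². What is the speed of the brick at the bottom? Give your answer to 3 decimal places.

The weight component along the incline is mg sin 33.69° = 76.183 N and the normal force is N = mg cos 33.69° = 114.274 N.
With no friction, a = g sin 33.69° = 5.4416 m/s².
Starting from rest over a distance of 4.2 m, v² = 2aL = 2 × 5.4416 × 4.2 = 45.7094, so v = 6.7609 m/s.

6.761 m/s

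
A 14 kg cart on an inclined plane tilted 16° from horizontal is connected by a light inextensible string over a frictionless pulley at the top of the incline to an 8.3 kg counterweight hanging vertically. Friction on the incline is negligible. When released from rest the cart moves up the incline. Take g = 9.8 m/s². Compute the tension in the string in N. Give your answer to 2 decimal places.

For the cart on the incline: the weight component along the slope is m₁g sin 16° = 14 × 9.8 × 0.2756 = 37.812 N and the normal force is N = m₁g cos 16° = 131.885 N.
Newton's second law for the cart (up-slope positive): T − 37.812 = 14 a. For the hanging counterweight (downward positive): 8.3 × 9.8 − T = 8.3 a.
Adding the two equations eliminates T: 43.528 = 22.3 a, so a = 1.9519 m/s².
Then from the hanging counterweight's equation, T = 8.3 × (9.8 − 1.9519) = 65.139 N.

65.14 N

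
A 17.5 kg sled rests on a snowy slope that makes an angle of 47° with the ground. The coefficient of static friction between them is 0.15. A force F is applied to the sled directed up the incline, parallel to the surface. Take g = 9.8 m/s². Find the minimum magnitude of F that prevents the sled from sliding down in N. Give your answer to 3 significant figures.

The normal force is N = mg cos 47° = 116.963 N. With F at its minimum the sled is on the verge of sliding down, so static friction is at its maximum μ_s N = 0.15 × 116.963 = 17.544 N and acts up the slope.
Equilibrium along the incline: F + μ_s N = mg sin 47°, so F = 125.427 − 17.544 = 107.883 N.

108 N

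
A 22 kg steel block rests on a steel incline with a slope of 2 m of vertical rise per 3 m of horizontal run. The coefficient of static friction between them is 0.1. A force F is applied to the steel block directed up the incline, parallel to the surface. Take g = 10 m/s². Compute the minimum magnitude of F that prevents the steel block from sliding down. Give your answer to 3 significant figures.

The normal force is N = mg cos 33.69° = 183.051 N. With F at its minimum the steel block is on the verge of sliding down, so static friction is at its maximum μ_s N = 0.1 × 183.051 = 18.305 N and acts up the slope.
Equilibrium along the incline: F + μ_s N = mg sin 33.69°, so F = 122.034 − 18.305 = 103.729 N.

104 N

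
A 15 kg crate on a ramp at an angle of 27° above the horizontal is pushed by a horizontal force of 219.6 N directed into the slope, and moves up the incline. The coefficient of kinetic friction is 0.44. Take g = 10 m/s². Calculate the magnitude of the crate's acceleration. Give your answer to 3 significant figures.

The horizontal push has components F cos 27° = 219.6 × 0.8910 = 195.664 N up the incline and F sin 27° = 219.6 × 0.4540 = 99.698 N pressing into the surface.
The normal force is therefore N = mg cos 27° + F sin 27° = 133.650 + 99.698 = 233.348 N, and kinetic friction down the slope is μN = 0.44 × 233.348 = 102.673 N.
Along the incline: F cos 27° − mg sin 27° − μN = ma, so 195.664 − 68.100 − 102.673 = 15 a, giving a = 1.6594 m/s².

1.66 m/s²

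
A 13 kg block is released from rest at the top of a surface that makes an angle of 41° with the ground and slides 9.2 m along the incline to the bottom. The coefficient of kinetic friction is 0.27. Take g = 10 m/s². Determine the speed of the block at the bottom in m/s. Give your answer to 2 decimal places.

9.12 m/s

The weight component along the incline is mg sin 41° = 85.288 N and the normal force is N = mg cos 41° = 98.112 N.
Friction up the slope is f = μN = 0.27 × 98.112 = 26.490 N, so the net downslope force is 85.288 − 26.490 = 58.798 N and a = 58.798 / 13 = 4.5229 m/s².
Starting from rest over a distance of 9.2 m, v² = 2aL = 2 × 4.5229 × 9.2 = 83.2214, so v = 9.1226 m/s.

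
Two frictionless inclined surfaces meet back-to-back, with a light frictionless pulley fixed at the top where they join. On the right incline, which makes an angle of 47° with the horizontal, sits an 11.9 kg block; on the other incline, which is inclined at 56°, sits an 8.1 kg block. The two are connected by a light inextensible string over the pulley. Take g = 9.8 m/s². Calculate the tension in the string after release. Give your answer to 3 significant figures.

73.7 N

Resolve each weight along its own incline: the 11.9 kg mass has component 11.9 × 9.8 × sin 47° = 85.290 N down its slope, and the 8.1 kg mass has 8.1 × 9.8 × sin 56° = 65.809 N down its slope.
The 11.9 kg side's 85.290 N exceeds the other side's 65.809 N, so that mass slides down and the 8.1 kg mass slides up. Taking that direction as positive, Newton's second law for the whole system gives 85.290 − 65.809 = (11.9 + 8.1) a, so a = 19.481 / 20 = 0.9741 m/s².
For the 8.1 kg mass (up-slope positive): T − 65.809 = 8.1 × 0.9741, so T = 73.699 N.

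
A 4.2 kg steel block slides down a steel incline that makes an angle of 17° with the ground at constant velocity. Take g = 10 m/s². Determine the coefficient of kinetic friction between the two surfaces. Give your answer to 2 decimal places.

0.31

At constant velocity the net force along the incline is zero: mg sin 17° = μ mg cos 17°.
So μ = tan 17° = 0.2924 / 0.9563 = 0.3058.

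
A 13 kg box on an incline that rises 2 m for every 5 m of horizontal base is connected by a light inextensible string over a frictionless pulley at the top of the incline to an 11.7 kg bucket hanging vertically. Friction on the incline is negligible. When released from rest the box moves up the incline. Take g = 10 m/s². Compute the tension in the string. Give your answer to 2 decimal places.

84.45 N

For the box on the incline: the weight component along the slope is m₁g sin 21.80° = 13 × 10 × 0.3714 = 48.282 N and the normal force is N = m₁g cos 21.80° = 120.702 N.
Newton's second law for the box (up-slope positive): T − 48.282 = 13 a. For the hanging bucket (downward positive): 11.7 × 10 − T = 11.7 a.
Adding the two equations eliminates T: 68.718 = 24.7 a, so a = 2.7821 m/s².
Then from the hanging bucket's equation, T = 11.7 × (10 − 2.7821) = 84.449 N.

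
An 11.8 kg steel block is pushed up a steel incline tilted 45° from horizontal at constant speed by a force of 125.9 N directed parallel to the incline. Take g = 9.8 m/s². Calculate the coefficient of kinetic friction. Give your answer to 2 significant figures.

0.54

At constant speed ΣF = 0 along the incline. The applied 125.9 N acts up the slope; the weight component mg sin 45° = 81.770 N and kinetic friction μN both act down the slope.
So 125.9 = 81.770 + μ × 81.770, giving μ = (125.9 − 81.770) / 81.770 = 0.5397.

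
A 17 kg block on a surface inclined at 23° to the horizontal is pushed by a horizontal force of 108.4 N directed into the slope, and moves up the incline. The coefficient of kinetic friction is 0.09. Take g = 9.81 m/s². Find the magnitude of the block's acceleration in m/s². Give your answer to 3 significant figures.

The horizontal push has components F cos 23° = 108.4 × 0.9205 = 99.782 N up the incline and F sin 23° = 108.4 × 0.3907 = 42.352 N pressing into the surface.
The normal force is therefore N = mg cos 23° + F sin 23° = 153.512 + 42.352 = 195.864 N, and kinetic friction down the slope is μN = 0.09 × 195.864 = 17.628 N.
Along the incline: F cos 23° − mg sin 23° − μN = ma, so 99.782 − 65.157 − 17.628 = 17 a, giving a = 0.9998 m/s².

1.000 m/s²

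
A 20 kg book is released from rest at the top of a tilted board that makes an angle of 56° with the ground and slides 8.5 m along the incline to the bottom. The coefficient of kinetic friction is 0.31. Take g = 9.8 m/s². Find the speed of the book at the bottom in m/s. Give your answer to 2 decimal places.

The weight component along the incline is mg sin 56° = 162.491 N and the normal force is N = mg cos 56° = 109.602 N.
Friction up the slope is f = μN = 0.31 × 109.602 = 33.977 N, so the net downslope force is 162.491 − 33.977 = 128.514 N and a = 128.514 / 20 = 6.4257 m/s².
Starting from rest over a distance of 8.5 m, v² = 2aL = 2 × 6.4257 × 8.5 = 109.2369, so v = 10.4516 m/s.

10.45 m/s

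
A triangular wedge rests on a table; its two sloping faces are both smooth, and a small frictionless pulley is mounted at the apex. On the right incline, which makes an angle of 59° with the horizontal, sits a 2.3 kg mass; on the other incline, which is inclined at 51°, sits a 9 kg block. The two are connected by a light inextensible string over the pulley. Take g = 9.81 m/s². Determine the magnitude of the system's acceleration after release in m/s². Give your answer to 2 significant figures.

Resolve each weight along its own incline: the 2.3 kg mass has component 2.3 × 9.81 × sin 59° = 19.340 N down its slope, and the 9 kg mass has 9 × 9.81 × sin 51° = 68.614 N down its slope.
The 9 kg side's 68.614 N exceeds the other side's 19.340 N, so that mass slides down and the 2.3 kg mass slides up. Taking that direction as positive, Newton's second law for the whole system gives 68.614 − 19.340 = (2.3 + 9) a, so a = 49.274 / 11.3 = 4.3605 m/s².

4.4 m/s²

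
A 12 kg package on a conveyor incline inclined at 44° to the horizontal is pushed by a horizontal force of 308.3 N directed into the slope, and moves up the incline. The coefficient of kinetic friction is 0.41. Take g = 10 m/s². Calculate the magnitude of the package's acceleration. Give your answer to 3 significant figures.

The horizontal push has components F cos 44° = 308.3 × 0.7193 = 221.760 N up the incline and F sin 44° = 308.3 × 0.6947 = 214.176 N pressing into the surface.
The normal force is therefore N = mg cos 44° + F sin 44° = 86.316 + 214.176 = 300.492 N, and kinetic friction down the slope is μN = 0.41 × 300.492 = 123.202 N.
Along the incline: F cos 44° − mg sin 44° − μN = ma, so 221.760 − 83.364 − 123.202 = 12 a, giving a = 1.2662 m/s².

1.27 m/s²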